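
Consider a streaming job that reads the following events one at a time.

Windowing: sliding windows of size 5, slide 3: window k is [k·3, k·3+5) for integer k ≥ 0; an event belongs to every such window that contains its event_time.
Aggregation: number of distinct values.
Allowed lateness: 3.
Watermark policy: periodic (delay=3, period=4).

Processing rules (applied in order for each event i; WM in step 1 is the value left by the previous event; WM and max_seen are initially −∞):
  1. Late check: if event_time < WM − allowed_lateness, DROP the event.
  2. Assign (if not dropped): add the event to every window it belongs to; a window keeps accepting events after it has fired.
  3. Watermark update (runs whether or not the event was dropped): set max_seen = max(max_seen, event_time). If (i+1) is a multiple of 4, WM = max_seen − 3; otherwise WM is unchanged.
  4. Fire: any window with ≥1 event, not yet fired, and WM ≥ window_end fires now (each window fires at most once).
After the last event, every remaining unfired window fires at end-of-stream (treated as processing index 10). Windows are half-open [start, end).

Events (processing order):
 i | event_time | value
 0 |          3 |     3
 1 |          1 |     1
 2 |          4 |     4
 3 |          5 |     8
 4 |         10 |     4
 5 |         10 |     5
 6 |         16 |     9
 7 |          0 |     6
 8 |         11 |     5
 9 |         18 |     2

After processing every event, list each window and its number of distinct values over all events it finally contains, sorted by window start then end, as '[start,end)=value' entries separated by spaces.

[0,5)=4 [3,8)=3 [6,11)=2 [9,14)=2 [12,17)=1 [15,20)=2 [18,23)=1

i=0 t=3 v=3: → [3,8),[0,5); WM=−∞
i=1 t=1 v=1: → [0,5); WM=−∞
i=2 t=4 v=4: → [3,8),[0,5); WM=−∞
i=3 t=5 v=8: → [3,8); WM=2
i=4 t=10 v=4: → [9,14),[6,11); WM=2
i=5 t=10 v=5: → [9,14),[6,11); WM=2
i=6 t=16 v=9: → [15,20),[12,17); WM=2
i=7 t=0 v=6: → [0,5); WM=13; [0,5) fires=4 [3,8) fires=3 [6,11) fires=2
i=8 t=11 v=5: → [9,14); WM=13
i=9 t=18 v=2: → [18,23),[15,20); WM=13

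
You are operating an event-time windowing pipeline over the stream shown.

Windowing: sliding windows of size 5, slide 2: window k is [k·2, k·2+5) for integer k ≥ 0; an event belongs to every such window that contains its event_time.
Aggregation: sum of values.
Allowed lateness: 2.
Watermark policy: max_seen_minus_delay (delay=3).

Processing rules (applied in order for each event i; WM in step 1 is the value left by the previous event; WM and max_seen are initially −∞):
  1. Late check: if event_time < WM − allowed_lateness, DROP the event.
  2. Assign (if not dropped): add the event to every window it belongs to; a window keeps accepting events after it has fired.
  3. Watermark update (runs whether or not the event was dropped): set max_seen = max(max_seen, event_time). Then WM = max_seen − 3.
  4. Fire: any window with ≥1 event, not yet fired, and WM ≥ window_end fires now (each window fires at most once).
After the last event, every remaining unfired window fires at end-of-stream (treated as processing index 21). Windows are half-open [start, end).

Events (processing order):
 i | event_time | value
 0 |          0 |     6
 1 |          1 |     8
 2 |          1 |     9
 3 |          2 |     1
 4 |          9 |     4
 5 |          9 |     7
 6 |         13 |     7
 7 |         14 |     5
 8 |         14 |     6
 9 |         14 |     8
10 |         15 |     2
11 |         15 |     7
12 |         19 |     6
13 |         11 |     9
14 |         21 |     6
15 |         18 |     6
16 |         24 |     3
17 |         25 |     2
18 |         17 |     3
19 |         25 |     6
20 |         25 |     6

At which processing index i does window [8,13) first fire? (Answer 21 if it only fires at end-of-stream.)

i=0 t=0 v=6: → [0,5); WM=-3
i=1 t=1 v=8: → [0,5); WM=-2
i=2 t=1 v=9: → [0,5); WM=-2
i=3 t=2 v=1: → [2,7),[0,5); WM=-1
i=4 t=9 v=4: → [8,13),[6,11); WM=6; [0,5) fires=24
i=5 t=9 v=7: → [8,13),[6,11); WM=6
i=6 t=13 v=7: → [12,17),[10,15); WM=10; [2,7) fires=1
i=7 t=14 v=5: → [14,19),[12,17),[10,15); WM=11; [6,11) fires=11
i=8 t=14 v=6: → [14,19),[12,17),[10,15); WM=11
i=9 t=14 v=8: → [14,19),[12,17),[10,15); WM=11
i=10 t=15 v=2: → [14,19),[12,17); WM=12
i=11 t=15 v=7: → [14,19),[12,17); WM=12
i=12 t=19 v=6: → [18,23),[16,21); WM=16; [8,13) fires=11 [10,15) fires=26
i=13 t=11 v=9: DROP (t<16-2); WM=16
i=14 t=21 v=6: → [20,25),[18,23); WM=18; [12,17) fires=35
i=15 t=18 v=6: → [18,23),[16,21),[14,19); WM=18
i=16 t=24 v=3: → [24,29),[22,27),[20,25); WM=21; [14,19) fires=34 [16,21) fires=12
i=17 t=25 v=2: → [24,29),[22,27); WM=22
i=18 t=17 v=3: DROP (t<22-2); WM=22
i=19 t=25 v=6: → [24,29),[22,27); WM=22
i=20 t=25 v=6: → [24,29),[22,27); WM=22

12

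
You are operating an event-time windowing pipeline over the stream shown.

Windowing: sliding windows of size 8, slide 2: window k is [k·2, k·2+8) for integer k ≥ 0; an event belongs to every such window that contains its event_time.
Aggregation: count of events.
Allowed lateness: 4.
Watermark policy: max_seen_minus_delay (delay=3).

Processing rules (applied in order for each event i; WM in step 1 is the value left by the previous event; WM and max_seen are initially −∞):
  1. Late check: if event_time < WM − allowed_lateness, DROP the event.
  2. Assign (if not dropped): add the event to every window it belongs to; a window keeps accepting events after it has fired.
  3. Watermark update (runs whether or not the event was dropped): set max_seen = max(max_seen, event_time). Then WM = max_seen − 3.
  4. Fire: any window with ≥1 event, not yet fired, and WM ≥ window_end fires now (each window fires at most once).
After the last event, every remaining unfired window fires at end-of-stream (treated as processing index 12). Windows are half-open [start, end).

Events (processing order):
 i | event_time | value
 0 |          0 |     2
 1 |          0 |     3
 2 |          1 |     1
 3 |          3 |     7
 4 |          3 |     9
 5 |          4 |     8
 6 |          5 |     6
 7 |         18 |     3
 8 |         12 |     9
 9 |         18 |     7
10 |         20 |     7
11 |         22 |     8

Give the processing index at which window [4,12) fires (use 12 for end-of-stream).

7

i=0 t=0 v=2: → [0,8); WM=-3
i=1 t=0 v=3: → [0,8); WM=-3
i=2 t=1 v=1: → [0,8); WM=-2
i=3 t=3 v=7: → [2,10),[0,8); WM=0
i=4 t=3 v=9: → [2,10),[0,8); WM=0
i=5 t=4 v=8: → [4,12),[2,10),[0,8); WM=1
i=6 t=5 v=6: → [4,12),[2,10),[0,8); WM=2
i=7 t=18 v=3: → [18,26),[16,24),[14,22),[12,20); WM=15; [0,8) fires=7 [2,10) fires=4 [4,12) fires=2
i=8 t=12 v=9: → [12,20),[10,18),[8,16),[6,14); WM=15; [6,14) fires=1
i=9 t=18 v=7: → [18,26),[16,24),[14,22),[12,20); WM=15
i=10 t=20 v=7: → [20,28),[18,26),[16,24),[14,22); WM=17; [8,16) fires=1
i=11 t=22 v=8: → [22,30),[20,28),[18,26),[16,24); WM=19; [10,18) fires=1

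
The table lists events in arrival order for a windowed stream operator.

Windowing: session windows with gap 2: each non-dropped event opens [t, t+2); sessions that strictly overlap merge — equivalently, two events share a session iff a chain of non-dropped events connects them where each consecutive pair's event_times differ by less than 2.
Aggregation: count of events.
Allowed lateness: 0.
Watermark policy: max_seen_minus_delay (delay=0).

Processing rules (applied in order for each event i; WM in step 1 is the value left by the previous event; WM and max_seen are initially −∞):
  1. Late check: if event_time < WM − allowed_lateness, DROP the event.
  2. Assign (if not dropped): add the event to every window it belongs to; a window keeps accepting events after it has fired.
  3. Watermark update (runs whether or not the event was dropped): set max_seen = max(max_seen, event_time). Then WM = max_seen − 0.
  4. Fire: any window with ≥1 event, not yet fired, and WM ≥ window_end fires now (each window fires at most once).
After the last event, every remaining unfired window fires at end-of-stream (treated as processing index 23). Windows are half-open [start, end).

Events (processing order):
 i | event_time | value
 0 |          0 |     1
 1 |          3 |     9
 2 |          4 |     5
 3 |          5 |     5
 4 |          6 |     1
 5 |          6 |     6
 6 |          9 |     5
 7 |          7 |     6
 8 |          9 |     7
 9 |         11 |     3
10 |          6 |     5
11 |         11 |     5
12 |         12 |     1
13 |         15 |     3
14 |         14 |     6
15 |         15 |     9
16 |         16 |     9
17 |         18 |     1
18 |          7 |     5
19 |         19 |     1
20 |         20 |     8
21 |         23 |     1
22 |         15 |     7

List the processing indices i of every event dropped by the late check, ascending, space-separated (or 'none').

i=0 t=0 v=1: → [0,2); WM=0
i=1 t=3 v=9: → [3,5); WM=3
i=2 t=4 v=5: → [3,6); WM=4
i=3 t=5 v=5: → [3,7); WM=5
i=4 t=6 v=1: → [3,8); WM=6
i=5 t=6 v=6: → [3,8); WM=6
i=6 t=9 v=5: → [9,11); WM=9
i=7 t=7 v=6: DROP (t<9-0); WM=9
i=8 t=9 v=7: → [9,11); WM=9
i=9 t=11 v=3: → [11,13); WM=11
i=10 t=6 v=5: DROP (t<11-0); WM=11
i=11 t=11 v=5: → [11,13); WM=11
i=12 t=12 v=1: → [11,14); WM=12
i=13 t=15 v=3: → [15,17); WM=15
i=14 t=14 v=6: DROP (t<15-0); WM=15
i=15 t=15 v=9: → [15,17); WM=15
i=16 t=16 v=9: → [15,18); WM=16
i=17 t=18 v=1: → [18,20); WM=18
i=18 t=7 v=5: DROP (t<18-0); WM=18
i=19 t=19 v=1: → [18,21); WM=19
i=20 t=20 v=8: → [18,22); WM=20
i=21 t=23 v=1: → [23,25); WM=23
i=22 t=15 v=7: DROP (t<23-0); WM=23

7 10 14 18 22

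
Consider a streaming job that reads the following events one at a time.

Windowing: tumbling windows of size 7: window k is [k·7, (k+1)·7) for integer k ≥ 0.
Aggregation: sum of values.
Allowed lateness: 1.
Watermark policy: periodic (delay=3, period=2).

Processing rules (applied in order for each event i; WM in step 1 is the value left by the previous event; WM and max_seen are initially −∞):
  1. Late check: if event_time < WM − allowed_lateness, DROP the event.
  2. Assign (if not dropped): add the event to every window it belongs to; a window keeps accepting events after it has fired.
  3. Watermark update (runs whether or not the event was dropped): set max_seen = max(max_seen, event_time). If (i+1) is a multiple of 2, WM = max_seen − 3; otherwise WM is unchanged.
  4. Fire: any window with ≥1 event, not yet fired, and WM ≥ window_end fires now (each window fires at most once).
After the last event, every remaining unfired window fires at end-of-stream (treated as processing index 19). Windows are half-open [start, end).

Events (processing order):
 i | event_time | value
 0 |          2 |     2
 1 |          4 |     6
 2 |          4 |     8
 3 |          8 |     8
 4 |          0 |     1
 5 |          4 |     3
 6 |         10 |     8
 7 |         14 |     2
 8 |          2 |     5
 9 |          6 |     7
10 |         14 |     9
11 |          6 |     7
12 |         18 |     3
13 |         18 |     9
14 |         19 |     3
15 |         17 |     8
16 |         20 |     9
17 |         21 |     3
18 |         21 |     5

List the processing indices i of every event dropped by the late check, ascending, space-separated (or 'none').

i=0 t=2 v=2: → [0,7); WM=−∞
i=1 t=4 v=6: → [0,7); WM=1
i=2 t=4 v=8: → [0,7); WM=1
i=3 t=8 v=8: → [7,14); WM=5
i=4 t=0 v=1: DROP (t<5-1); WM=5
i=5 t=4 v=3: → [0,7); WM=5
i=6 t=10 v=8: → [7,14); WM=5
i=7 t=14 v=2: → [14,21); WM=11; [0,7) fires=19
i=8 t=2 v=5: DROP (t<11-1); WM=11
i=9 t=6 v=7: DROP (t<11-1); WM=11
i=10 t=14 v=9: → [14,21); WM=11
i=11 t=6 v=7: DROP (t<11-1); WM=11
i=12 t=18 v=3: → [14,21); WM=11
i=13 t=18 v=9: → [14,21); WM=15; [7,14) fires=16
i=14 t=19 v=3: → [14,21); WM=15
i=15 t=17 v=8: → [14,21); WM=16
i=16 t=20 v=9: → [14,21); WM=16
i=17 t=21 v=3: → [21,28); WM=18
i=18 t=21 v=5: → [21,28); WM=18

4 8 9 11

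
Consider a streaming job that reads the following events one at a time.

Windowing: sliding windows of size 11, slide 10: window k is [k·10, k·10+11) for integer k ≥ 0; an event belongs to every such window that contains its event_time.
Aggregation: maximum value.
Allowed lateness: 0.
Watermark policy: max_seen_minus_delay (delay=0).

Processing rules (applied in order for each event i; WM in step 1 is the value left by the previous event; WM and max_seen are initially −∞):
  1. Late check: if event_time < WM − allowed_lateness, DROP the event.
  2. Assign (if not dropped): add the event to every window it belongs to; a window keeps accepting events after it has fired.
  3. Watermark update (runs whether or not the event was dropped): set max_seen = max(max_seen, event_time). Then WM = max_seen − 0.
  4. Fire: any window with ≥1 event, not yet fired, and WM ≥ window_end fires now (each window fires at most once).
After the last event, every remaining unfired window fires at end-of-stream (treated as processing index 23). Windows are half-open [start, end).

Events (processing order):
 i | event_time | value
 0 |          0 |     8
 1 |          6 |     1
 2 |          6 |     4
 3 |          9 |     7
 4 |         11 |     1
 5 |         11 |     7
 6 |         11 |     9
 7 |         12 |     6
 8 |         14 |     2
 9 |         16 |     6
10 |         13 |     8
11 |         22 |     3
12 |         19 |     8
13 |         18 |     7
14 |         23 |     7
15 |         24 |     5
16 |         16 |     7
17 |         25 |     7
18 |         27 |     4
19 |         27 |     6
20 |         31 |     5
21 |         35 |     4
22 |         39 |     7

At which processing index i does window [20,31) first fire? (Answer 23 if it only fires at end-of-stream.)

i=0 t=0 v=8: → [0,11); WM=0
i=1 t=6 v=1: → [0,11); WM=6
i=2 t=6 v=4: → [0,11); WM=6
i=3 t=9 v=7: → [0,11); WM=9
i=4 t=11 v=1: → [10,21); WM=11; [0,11) fires=8
i=5 t=11 v=7: → [10,21); WM=11
i=6 t=11 v=9: → [10,21); WM=11
i=7 t=12 v=6: → [10,21); WM=12
i=8 t=14 v=2: → [10,21); WM=14
i=9 t=16 v=6: → [10,21); WM=16
i=10 t=13 v=8: DROP (t<16-0); WM=16
i=11 t=22 v=3: → [20,31); WM=22; [10,21) fires=9
i=12 t=19 v=8: DROP (t<22-0); WM=22
i=13 t=18 v=7: DROP (t<22-0); WM=22
i=14 t=23 v=7: → [20,31); WM=23
i=15 t=24 v=5: → [20,31); WM=24
i=16 t=16 v=7: DROP (t<24-0); WM=24
i=17 t=25 v=7: → [20,31); WM=25
i=18 t=27 v=4: → [20,31); WM=27
i=19 t=27 v=6: → [20,31); WM=27
i=20 t=31 v=5: → [30,41); WM=31; [20,31) fires=7
i=21 t=35 v=4: → [30,41); WM=35
i=22 t=39 v=7: → [30,41); WM=39

20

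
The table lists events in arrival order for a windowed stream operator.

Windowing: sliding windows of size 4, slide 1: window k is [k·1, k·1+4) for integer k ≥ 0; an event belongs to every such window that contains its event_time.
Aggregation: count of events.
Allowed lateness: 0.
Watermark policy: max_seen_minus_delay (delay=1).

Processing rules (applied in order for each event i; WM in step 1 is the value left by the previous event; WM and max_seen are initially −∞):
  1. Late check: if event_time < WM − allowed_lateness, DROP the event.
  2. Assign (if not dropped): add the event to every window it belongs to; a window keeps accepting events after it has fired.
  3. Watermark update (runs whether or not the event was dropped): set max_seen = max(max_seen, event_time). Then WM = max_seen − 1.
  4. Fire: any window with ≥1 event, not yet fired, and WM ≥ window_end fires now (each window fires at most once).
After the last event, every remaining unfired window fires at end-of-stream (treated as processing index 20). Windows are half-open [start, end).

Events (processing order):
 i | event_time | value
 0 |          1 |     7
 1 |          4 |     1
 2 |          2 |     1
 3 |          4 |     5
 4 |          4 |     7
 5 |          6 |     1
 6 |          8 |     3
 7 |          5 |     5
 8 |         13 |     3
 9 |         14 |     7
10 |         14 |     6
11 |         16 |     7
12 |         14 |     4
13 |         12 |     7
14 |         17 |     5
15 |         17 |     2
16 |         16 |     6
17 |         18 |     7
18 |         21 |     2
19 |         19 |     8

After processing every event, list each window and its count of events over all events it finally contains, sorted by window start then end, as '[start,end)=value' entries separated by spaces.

[0,4)=1 [1,5)=4 [2,6)=3 [3,7)=4 [4,8)=4 [5,9)=2 [6,10)=2 [7,11)=1 [8,12)=1 [10,14)=1 [11,15)=3 [12,16)=3 [13,17)=5 [14,18)=6 [15,19)=5 [16,20)=5 [17,21)=3 [18,22)=2 [19,23)=1 [20,24)=1 [21,25)=1

i=0 t=1 v=7: → [1,5),[0,4); WM=0
i=1 t=4 v=1: → [4,8),[3,7),[2,6),[1,5); WM=3
i=2 t=2 v=1: DROP (t<3-0); WM=3
i=3 t=4 v=5: → [4,8),[3,7),[2,6),[1,5); WM=3
i=4 t=4 v=7: → [4,8),[3,7),[2,6),[1,5); WM=3
i=5 t=6 v=1: → [6,10),[5,9),[4,8),[3,7); WM=5; [0,4) fires=1 [1,5) fires=4
i=6 t=8 v=3: → [8,12),[7,11),[6,10),[5,9); WM=7; [2,6) fires=3 [3,7) fires=4
i=7 t=5 v=5: DROP (t<7-0); WM=7
i=8 t=13 v=3: → [13,17),[12,16),[11,15),[10,14); WM=12; [4,8) fires=4 [5,9) fires=2 [6,10) fires=2 [7,11) fires=1 [8,12) fires=1
i=9 t=14 v=7: → [14,18),[13,17),[12,16),[11,15); WM=13
i=10 t=14 v=6: → [14,18),[13,17),[12,16),[11,15); WM=13
i=11 t=16 v=7: → [16,20),[15,19),[14,18),[13,17); WM=15; [10,14) fires=1 [11,15) fires=3
i=12 t=14 v=4: DROP (t<15-0); WM=15
i=13 t=12 v=7: DROP (t<15-0); WM=15
i=14 t=17 v=5: → [17,21),[16,20),[15,19),[14,18); WM=16; [12,16) fires=3
i=15 t=17 v=2: → [17,21),[16,20),[15,19),[14,18); WM=16
i=16 t=16 v=6: → [16,20),[15,19),[14,18),[13,17); WM=16
i=17 t=18 v=7: → [18,22),[17,21),[16,20),[15,19); WM=17; [13,17) fires=5
i=18 t=21 v=2: → [21,25),[20,24),[19,23),[18,22); WM=20; [14,18) fires=6 [15,19) fires=5 [16,20) fires=5
i=19 t=19 v=8: DROP (t<20-0); WM=20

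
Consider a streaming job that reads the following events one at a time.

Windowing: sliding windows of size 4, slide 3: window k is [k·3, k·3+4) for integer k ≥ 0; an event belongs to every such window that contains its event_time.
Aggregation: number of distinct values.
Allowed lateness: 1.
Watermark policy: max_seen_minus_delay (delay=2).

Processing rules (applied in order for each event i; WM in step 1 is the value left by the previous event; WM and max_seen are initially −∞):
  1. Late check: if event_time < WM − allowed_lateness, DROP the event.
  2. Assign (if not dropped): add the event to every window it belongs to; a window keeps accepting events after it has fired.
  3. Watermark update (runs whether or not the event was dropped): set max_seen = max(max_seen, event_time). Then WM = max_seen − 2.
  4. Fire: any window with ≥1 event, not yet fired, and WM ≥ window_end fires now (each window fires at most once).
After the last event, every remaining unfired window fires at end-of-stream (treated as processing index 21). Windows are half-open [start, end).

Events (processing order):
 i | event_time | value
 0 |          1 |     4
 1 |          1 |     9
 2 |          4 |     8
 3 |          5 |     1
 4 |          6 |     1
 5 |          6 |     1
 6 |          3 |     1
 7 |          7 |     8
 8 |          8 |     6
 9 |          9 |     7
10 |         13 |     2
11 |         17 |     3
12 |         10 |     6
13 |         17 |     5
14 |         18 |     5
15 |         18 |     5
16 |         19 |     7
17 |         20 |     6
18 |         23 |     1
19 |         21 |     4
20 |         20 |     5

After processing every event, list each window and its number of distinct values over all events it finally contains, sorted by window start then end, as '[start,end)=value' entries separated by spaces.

i=0 t=1 v=4: → [0,4); WM=-1
i=1 t=1 v=9: → [0,4); WM=-1
i=2 t=4 v=8: → [3,7); WM=2
i=3 t=5 v=1: → [3,7); WM=3
i=4 t=6 v=1: → [6,10),[3,7); WM=4; [0,4) fires=2
i=5 t=6 v=1: → [6,10),[3,7); WM=4
i=6 t=3 v=1: → [3,7),[0,4); WM=4
i=7 t=7 v=8: → [6,10); WM=5
i=8 t=8 v=6: → [6,10); WM=6
i=9 t=9 v=7: → [9,13),[6,10); WM=7; [3,7) fires=2
i=10 t=13 v=2: → [12,16); WM=11; [6,10) fires=4
i=11 t=17 v=3: → [15,19); WM=15; [9,13) fires=1
i=12 t=10 v=6: DROP (t<15-1); WM=15
i=13 t=17 v=5: → [15,19); WM=15
i=14 t=18 v=5: → [18,22),[15,19); WM=16; [12,16) fires=1
i=15 t=18 v=5: → [18,22),[15,19); WM=16
i=16 t=19 v=7: → [18,22); WM=17
i=17 t=20 v=6: → [18,22); WM=18
i=18 t=23 v=1: → [21,25); WM=21; [15,19) fires=2
i=19 t=21 v=4: → [21,25),[18,22); WM=21
i=20 t=20 v=5: → [18,22); WM=21

[0,4)=3 [3,7)=2 [6,10)=4 [9,13)=1 [12,16)=1 [15,19)=2 [18,22)=4 [21,25)=2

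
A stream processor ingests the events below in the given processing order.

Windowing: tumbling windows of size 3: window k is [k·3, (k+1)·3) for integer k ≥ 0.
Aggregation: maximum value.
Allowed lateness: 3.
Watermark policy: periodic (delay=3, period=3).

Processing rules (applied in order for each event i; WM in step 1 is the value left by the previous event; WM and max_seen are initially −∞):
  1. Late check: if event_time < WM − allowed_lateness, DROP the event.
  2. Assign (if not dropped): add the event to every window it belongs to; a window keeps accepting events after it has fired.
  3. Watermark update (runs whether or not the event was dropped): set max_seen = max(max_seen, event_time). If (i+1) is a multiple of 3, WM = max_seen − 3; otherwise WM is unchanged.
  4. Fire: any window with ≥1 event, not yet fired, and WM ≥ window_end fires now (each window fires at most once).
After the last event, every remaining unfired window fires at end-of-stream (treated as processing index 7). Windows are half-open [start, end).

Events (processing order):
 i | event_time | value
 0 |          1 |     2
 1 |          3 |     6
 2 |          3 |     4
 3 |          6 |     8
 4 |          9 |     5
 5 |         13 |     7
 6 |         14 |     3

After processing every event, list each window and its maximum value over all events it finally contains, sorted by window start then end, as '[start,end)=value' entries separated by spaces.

i=0 t=1 v=2: → [0,3); WM=−∞
i=1 t=3 v=6: → [3,6); WM=−∞
i=2 t=3 v=4: → [3,6); WM=0
i=3 t=6 v=8: → [6,9); WM=0
i=4 t=9 v=5: → [9,12); WM=0
i=5 t=13 v=7: → [12,15); WM=10; [0,3) fires=2 [3,6) fires=6 [6,9) fires=8
i=6 t=14 v=3: → [12,15); WM=10

[0,3)=2 [3,6)=6 [6,9)=8 [9,12)=5 [12,15)=7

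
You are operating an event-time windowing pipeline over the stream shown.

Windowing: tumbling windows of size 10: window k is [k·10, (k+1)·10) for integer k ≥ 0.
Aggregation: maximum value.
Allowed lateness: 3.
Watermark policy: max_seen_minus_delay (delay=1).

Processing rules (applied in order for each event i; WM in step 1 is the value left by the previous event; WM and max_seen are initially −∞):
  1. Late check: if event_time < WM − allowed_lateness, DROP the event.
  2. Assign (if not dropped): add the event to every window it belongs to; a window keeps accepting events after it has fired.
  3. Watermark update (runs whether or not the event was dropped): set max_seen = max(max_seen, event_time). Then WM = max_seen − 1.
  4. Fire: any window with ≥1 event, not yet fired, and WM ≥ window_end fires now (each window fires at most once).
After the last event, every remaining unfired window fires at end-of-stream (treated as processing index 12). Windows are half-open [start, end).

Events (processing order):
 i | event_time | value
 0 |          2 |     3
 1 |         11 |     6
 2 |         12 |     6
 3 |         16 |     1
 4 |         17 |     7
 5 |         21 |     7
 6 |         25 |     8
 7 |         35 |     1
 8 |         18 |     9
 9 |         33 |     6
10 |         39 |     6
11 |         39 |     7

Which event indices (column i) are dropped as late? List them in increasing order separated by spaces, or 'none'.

8

i=0 t=2 v=3: → [0,10); WM=1
i=1 t=11 v=6: → [10,20); WM=10; [0,10) fires=3
i=2 t=12 v=6: → [10,20); WM=11
i=3 t=16 v=1: → [10,20); WM=15
i=4 t=17 v=7: → [10,20); WM=16
i=5 t=21 v=7: → [20,30); WM=20; [10,20) fires=7
i=6 t=25 v=8: → [20,30); WM=24
i=7 t=35 v=1: → [30,40); WM=34; [20,30) fires=8
i=8 t=18 v=9: DROP (t<34-3); WM=34
i=9 t=33 v=6: → [30,40); WM=34
i=10 t=39 v=6: → [30,40); WM=38
i=11 t=39 v=7: → [30,40); WM=38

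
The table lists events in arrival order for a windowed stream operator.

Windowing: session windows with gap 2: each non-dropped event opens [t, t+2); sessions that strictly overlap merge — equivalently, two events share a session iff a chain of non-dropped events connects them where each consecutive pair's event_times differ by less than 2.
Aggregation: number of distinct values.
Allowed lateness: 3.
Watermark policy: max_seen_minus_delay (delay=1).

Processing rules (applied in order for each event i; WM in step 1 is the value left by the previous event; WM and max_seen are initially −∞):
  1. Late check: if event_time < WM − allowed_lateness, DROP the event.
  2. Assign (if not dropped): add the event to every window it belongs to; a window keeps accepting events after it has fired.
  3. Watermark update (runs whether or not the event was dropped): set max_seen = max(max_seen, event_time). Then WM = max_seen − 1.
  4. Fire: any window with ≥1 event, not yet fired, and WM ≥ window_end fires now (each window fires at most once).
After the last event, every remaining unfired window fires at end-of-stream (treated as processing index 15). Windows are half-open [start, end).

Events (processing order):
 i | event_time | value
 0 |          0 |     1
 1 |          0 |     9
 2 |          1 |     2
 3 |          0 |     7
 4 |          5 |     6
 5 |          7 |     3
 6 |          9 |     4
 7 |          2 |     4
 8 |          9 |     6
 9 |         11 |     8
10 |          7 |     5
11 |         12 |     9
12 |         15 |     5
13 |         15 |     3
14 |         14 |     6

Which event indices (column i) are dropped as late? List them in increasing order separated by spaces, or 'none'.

i=0 t=0 v=1: → [0,2); WM=-1
i=1 t=0 v=9: → [0,2); WM=-1
i=2 t=1 v=2: → [0,3); WM=0
i=3 t=0 v=7: → [0,3); WM=0
i=4 t=5 v=6: → [5,7); WM=4
i=5 t=7 v=3: → [7,9); WM=6
i=6 t=9 v=4: → [9,11); WM=8
i=7 t=2 v=4: DROP (t<8-3); WM=8
i=8 t=9 v=6: → [9,11); WM=8
i=9 t=11 v=8: → [11,13); WM=10
i=10 t=7 v=5: → [7,9); WM=10
i=11 t=12 v=9: → [11,14); WM=11
i=12 t=15 v=5: → [15,17); WM=14
i=13 t=15 v=3: → [15,17); WM=14
i=14 t=14 v=6: → [14,17); WM=14

7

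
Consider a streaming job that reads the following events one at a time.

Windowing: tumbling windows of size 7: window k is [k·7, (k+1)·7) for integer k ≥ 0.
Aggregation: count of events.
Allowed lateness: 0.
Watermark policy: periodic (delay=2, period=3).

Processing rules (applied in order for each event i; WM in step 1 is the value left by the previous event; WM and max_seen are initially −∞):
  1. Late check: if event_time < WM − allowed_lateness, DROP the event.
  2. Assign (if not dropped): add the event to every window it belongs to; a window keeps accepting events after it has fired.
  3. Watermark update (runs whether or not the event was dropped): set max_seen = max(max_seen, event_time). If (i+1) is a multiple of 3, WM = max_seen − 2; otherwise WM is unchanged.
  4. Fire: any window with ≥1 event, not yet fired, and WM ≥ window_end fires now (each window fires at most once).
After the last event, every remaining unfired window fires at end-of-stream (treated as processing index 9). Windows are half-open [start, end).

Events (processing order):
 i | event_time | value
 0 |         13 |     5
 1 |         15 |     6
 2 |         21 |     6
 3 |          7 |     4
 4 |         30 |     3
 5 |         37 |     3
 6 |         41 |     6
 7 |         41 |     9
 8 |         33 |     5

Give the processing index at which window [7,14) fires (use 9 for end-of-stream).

2

i=0 t=13 v=5: → [7,14); WM=−∞
i=1 t=15 v=6: → [14,21); WM=−∞
i=2 t=21 v=6: → [21,28); WM=19; [7,14) fires=1
i=3 t=7 v=4: DROP (t<19-0); WM=19
i=4 t=30 v=3: → [28,35); WM=19
i=5 t=37 v=3: → [35,42); WM=35; [14,21) fires=1 [21,28) fires=1 [28,35) fires=1
i=6 t=41 v=6: → [35,42); WM=35
i=7 t=41 v=9: → [35,42); WM=35
i=8 t=33 v=5: DROP (t<35-0); WM=39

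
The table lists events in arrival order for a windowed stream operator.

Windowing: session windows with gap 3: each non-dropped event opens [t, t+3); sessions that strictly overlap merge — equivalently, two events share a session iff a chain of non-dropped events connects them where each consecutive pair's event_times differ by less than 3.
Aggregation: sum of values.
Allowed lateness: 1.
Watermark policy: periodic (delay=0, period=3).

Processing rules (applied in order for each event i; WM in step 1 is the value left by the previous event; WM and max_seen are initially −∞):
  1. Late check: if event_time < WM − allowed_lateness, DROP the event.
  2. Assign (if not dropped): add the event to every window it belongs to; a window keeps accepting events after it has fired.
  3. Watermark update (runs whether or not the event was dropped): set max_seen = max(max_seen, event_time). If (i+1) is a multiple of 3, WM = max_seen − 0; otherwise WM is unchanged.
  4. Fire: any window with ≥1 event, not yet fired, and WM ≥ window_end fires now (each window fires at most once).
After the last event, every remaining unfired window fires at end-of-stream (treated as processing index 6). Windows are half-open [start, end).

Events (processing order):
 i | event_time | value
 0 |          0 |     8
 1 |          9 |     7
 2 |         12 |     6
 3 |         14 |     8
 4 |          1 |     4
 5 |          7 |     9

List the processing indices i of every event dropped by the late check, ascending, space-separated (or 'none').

4 5

i=0 t=0 v=8: → [0,3); WM=−∞
i=1 t=9 v=7: → [9,12); WM=−∞
i=2 t=12 v=6: → [12,15); WM=12
i=3 t=14 v=8: → [12,17); WM=12
i=4 t=1 v=4: DROP (t<12-1); WM=12
i=5 t=7 v=9: DROP (t<12-1); WM=14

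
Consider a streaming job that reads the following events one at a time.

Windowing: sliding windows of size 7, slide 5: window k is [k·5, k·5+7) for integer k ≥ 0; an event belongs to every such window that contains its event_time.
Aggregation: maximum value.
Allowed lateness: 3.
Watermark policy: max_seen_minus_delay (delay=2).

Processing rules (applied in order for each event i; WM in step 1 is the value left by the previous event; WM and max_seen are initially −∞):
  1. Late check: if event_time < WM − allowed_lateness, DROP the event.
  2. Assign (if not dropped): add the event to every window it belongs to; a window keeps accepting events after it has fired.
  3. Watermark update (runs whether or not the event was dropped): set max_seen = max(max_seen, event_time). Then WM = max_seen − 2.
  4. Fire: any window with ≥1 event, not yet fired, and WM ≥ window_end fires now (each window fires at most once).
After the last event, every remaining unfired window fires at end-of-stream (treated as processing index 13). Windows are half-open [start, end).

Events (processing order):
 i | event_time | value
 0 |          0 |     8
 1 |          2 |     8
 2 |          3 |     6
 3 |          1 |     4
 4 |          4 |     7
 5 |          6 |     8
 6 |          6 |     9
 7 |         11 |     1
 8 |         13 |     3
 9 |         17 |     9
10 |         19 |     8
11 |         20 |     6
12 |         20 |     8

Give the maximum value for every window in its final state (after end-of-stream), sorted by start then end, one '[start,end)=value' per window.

i=0 t=0 v=8: → [0,7); WM=-2
i=1 t=2 v=8: → [0,7); WM=0
i=2 t=3 v=6: → [0,7); WM=1
i=3 t=1 v=4: → [0,7); WM=1
i=4 t=4 v=7: → [0,7); WM=2
i=5 t=6 v=8: → [5,12),[0,7); WM=4
i=6 t=6 v=9: → [5,12),[0,7); WM=4
i=7 t=11 v=1: → [10,17),[5,12); WM=9; [0,7) fires=9
i=8 t=13 v=3: → [10,17); WM=11
i=9 t=17 v=9: → [15,22); WM=15; [5,12) fires=9
i=10 t=19 v=8: → [15,22); WM=17; [10,17) fires=3
i=11 t=20 v=6: → [20,27),[15,22); WM=18
i=12 t=20 v=8: → [20,27),[15,22); WM=18

[0,7)=9 [5,12)=9 [10,17)=3 [15,22)=9 [20,27)=8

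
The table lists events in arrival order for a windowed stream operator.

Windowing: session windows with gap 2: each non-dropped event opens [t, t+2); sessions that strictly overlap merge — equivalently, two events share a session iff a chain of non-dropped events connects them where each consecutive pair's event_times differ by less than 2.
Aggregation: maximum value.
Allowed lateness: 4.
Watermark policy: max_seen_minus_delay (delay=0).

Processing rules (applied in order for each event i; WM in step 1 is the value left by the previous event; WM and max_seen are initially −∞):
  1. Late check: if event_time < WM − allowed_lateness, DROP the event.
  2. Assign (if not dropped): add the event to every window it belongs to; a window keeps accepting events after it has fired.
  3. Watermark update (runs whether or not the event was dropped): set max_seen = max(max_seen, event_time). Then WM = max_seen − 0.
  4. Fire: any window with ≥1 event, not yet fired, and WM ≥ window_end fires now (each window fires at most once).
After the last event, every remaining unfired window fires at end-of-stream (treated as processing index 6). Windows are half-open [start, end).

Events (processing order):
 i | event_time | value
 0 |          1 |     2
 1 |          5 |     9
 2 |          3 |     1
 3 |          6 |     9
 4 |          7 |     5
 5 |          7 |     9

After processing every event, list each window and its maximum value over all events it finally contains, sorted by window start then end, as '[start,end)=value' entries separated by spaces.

[1,3)=2 [3,5)=1 [5,9)=9

i=0 t=1 v=2: → [1,3); WM=1
i=1 t=5 v=9: → [5,7); WM=5
i=2 t=3 v=1: → [3,5); WM=5
i=3 t=6 v=9: → [5,8); WM=6
i=4 t=7 v=5: → [5,9); WM=7
i=5 t=7 v=9: → [5,9); WM=7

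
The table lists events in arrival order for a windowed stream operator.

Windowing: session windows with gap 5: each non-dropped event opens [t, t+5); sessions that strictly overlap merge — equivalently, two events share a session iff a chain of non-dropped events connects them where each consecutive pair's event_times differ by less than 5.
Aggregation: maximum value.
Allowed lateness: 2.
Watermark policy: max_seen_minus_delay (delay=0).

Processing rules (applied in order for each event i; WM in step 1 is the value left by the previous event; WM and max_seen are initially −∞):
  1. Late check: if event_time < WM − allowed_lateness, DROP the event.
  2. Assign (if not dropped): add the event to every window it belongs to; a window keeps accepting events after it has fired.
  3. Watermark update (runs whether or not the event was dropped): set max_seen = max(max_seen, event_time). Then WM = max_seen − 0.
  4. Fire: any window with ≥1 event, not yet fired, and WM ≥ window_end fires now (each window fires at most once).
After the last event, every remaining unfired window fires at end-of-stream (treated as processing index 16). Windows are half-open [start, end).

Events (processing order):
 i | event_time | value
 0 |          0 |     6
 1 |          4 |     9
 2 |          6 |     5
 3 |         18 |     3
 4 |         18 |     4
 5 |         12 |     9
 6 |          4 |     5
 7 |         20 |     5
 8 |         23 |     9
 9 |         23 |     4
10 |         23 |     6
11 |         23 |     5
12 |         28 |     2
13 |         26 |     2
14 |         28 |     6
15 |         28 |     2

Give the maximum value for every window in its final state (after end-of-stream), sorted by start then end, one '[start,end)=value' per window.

i=0 t=0 v=6: → [0,5); WM=0
i=1 t=4 v=9: → [0,9); WM=4
i=2 t=6 v=5: → [0,11); WM=6
i=3 t=18 v=3: → [18,23); WM=18
i=4 t=18 v=4: → [18,23); WM=18
i=5 t=12 v=9: DROP (t<18-2); WM=18
i=6 t=4 v=5: DROP (t<18-2); WM=18
i=7 t=20 v=5: → [18,25); WM=20
i=8 t=23 v=9: → [18,28); WM=23
i=9 t=23 v=4: → [18,28); WM=23
i=10 t=23 v=6: → [18,28); WM=23
i=11 t=23 v=5: → [18,28); WM=23
i=12 t=28 v=2: → [28,33); WM=28
i=13 t=26 v=2: → [18,33); WM=28
i=14 t=28 v=6: → [18,33); WM=28
i=15 t=28 v=2: → [18,33); WM=28

[0,11)=9 [18,33)=9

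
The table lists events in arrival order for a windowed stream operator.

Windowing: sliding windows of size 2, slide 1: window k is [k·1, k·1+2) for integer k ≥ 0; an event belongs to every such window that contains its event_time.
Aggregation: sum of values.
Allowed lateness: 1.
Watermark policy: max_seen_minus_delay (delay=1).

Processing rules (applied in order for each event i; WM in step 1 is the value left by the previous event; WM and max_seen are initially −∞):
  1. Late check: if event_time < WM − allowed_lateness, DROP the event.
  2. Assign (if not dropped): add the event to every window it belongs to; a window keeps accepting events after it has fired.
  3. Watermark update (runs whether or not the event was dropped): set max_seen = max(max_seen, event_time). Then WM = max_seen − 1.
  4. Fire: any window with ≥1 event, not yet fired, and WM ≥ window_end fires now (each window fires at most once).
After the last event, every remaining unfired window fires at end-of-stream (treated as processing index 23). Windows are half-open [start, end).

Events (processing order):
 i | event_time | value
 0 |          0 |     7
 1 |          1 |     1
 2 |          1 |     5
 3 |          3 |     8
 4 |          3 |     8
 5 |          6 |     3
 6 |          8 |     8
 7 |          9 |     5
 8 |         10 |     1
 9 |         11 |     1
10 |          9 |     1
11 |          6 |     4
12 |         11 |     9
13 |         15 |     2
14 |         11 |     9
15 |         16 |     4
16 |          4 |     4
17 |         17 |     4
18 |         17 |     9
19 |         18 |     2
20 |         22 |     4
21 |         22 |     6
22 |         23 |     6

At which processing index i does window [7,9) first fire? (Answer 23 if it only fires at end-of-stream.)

i=0 t=0 v=7: → [0,2); WM=-1
i=1 t=1 v=1: → [1,3),[0,2); WM=0
i=2 t=1 v=5: → [1,3),[0,2); WM=0
i=3 t=3 v=8: → [3,5),[2,4); WM=2; [0,2) fires=13
i=4 t=3 v=8: → [3,5),[2,4); WM=2
i=5 t=6 v=3: → [6,8),[5,7); WM=5; [1,3) fires=6 [2,4) fires=16 [3,5) fires=16
i=6 t=8 v=8: → [8,10),[7,9); WM=7; [5,7) fires=3
i=7 t=9 v=5: → [9,11),[8,10); WM=8; [6,8) fires=3
i=8 t=10 v=1: → [10,12),[9,11); WM=9; [7,9) fires=8
i=9 t=11 v=1: → [11,13),[10,12); WM=10; [8,10) fires=13
i=10 t=9 v=1: → [9,11),[8,10); WM=10
i=11 t=6 v=4: DROP (t<10-1); WM=10
i=12 t=11 v=9: → [11,13),[10,12); WM=10
i=13 t=15 v=2: → [15,17),[14,16); WM=14; [9,11) fires=7 [10,12) fires=11 [11,13) fires=10
i=14 t=11 v=9: DROP (t<14-1); WM=14
i=15 t=16 v=4: → [16,18),[15,17); WM=15
i=16 t=4 v=4: DROP (t<15-1); WM=15
i=17 t=17 v=4: → [17,19),[16,18); WM=16; [14,16) fires=2
i=18 t=17 v=9: → [17,19),[16,18); WM=16
i=19 t=18 v=2: → [18,20),[17,19); WM=17; [15,17) fires=6
i=20 t=22 v=4: → [22,24),[21,23); WM=21; [16,18) fires=17 [17,19) fires=15 [18,20) fires=2
i=21 t=22 v=6: → [22,24),[21,23); WM=21
i=22 t=23 v=6: → [23,25),[22,24); WM=22

8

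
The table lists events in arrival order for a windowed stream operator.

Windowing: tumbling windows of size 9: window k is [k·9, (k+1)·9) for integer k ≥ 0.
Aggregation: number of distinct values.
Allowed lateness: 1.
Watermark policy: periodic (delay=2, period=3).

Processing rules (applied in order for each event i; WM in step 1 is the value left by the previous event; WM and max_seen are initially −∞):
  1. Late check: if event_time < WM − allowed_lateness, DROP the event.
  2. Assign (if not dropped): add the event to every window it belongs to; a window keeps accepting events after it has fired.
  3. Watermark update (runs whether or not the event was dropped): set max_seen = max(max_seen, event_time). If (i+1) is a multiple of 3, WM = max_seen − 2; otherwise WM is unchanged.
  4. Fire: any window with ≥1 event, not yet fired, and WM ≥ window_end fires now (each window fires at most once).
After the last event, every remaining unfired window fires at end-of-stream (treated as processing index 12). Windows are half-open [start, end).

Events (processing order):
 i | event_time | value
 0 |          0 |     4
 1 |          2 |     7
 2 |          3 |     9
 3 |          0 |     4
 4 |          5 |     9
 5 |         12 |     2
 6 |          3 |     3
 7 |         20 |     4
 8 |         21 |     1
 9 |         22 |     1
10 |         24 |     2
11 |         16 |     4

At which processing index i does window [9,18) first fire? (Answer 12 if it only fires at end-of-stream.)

8

i=0 t=0 v=4: → [0,9); WM=−∞
i=1 t=2 v=7: → [0,9); WM=−∞
i=2 t=3 v=9: → [0,9); WM=1
i=3 t=0 v=4: → [0,9); WM=1
i=4 t=5 v=9: → [0,9); WM=1
i=5 t=12 v=2: → [9,18); WM=10; [0,9) fires=3
i=6 t=3 v=3: DROP (t<10-1); WM=10
i=7 t=20 v=4: → [18,27); WM=10
i=8 t=21 v=1: → [18,27); WM=19; [9,18) fires=1
i=9 t=22 v=1: → [18,27); WM=19
i=10 t=24 v=2: → [18,27); WM=19
i=11 t=16 v=4: DROP (t<19-1); WM=22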